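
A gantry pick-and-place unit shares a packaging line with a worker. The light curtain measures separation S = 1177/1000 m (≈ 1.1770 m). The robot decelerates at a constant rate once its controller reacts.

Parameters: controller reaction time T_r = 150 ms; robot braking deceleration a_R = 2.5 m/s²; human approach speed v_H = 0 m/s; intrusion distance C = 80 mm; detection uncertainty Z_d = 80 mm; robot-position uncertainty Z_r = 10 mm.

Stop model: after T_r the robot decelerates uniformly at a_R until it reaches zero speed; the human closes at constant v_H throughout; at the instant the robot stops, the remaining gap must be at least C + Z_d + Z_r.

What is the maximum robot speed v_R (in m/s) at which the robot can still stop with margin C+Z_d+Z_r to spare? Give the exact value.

at the boundary: (1/5)·v² + (3/20)·v + (-1007/1000) = 0
  disc = (3/20)² − 4·(1/5)·(-1007/1000) = 8281/10000 ; √disc = 91/100
  v_R = (−(3/20) + 91/100) / (2·(1/5)) = 19/10 m/s
check:
braking lasts T_s = (19/10)/(5/2) = 0.7600 s
robot covers v_R·T_r = 1.9000·0.1500 = 0.2850 m before braking
robot under decel: 1.9000²/(2·2.5000) = 0.7220 m
person approaches 0.0000·(0.1500+0.7600) = 0.0000 m
residual clearance needed = 0.0800+0.0800+0.0100 = 0.1700 m
sum ≈ 0.2850+0.7220+0.0000+0.1700 ≈ 1.1770 m = S ✓

v_R_max = 19/10 m/s = 1.9000 m/s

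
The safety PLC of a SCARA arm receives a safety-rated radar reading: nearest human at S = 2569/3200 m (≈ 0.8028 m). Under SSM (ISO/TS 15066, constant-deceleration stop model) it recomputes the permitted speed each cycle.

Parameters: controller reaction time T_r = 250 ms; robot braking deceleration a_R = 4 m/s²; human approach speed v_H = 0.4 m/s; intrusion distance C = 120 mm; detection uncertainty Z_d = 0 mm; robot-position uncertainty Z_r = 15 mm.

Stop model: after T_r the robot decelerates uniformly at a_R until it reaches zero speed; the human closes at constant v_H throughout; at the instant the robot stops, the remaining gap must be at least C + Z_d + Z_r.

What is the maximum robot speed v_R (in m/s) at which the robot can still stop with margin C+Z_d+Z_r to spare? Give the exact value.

v_R_max = 23/20 m/s = 1.1500 m/s

collect terms ⇒ (1/8)·v_R² + (7/20)·v_R + (-1817/3200) = 0
  disc = (7/20)² − 4·(1/8)·(-1817/3200) = 2601/6400 ; √disc = 51/80
  v_R = (−(7/20) + 51/80) / (2·(1/8)) = 23/20 m/s
check:
stop time T_s = (23/20)/4 = 0.2875 s
robot in T_r: 1.1500·0.2500 = 0.2875 m
robot under decel: 1.1500²/(2·4.0000) = 0.1653 m
human closes 0.4000·0.5375 = 0.2150 m
C+Z_d+Z_r = 0.1200+0.0000+0.0150 = 0.1350 m
sum ≈ 0.2875+0.1653+0.2150+0.1350 ≈ 0.8028 m = S ✓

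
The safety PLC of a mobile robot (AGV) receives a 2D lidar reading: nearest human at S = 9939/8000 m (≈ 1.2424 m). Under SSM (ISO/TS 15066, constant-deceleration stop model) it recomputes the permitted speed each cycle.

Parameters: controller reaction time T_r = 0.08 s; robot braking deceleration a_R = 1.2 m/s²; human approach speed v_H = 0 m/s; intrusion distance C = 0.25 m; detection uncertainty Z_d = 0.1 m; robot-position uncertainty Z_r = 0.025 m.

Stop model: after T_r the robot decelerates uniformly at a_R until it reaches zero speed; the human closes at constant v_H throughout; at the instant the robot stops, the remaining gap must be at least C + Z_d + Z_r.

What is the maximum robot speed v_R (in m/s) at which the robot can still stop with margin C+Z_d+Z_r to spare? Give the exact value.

v_R_max = 27/20 m/s = 1.3500 m/s

collect terms ⇒ (5/12)·v_R² + (2/25)·v_R + (-6939/8000) = 0
  disc = (2/25)² − 4·(5/12)·(-6939/8000) = 58081/40000 ; √disc = 241/200
  v_R = (−(2/25) + 241/200) / (2·(5/12)) = 27/20 m/s
check:
stop time T_s = (27/20)/(6/5) = 1.1250 s
robot in T_r: 1.3500·0.0800 = 0.1080 m
robot under decel: 1.3500²/(2·1.2000) = 0.7594 m
human over T_r+T_s: 0.0000·(0.0800+1.1250) = 0.0000 m
margins: 0.2500+0.1000+0.0250 = 0.3750 m
sum ≈ 0.1080+0.7594+0.0000+0.3750 ≈ 1.2424 m = S ✓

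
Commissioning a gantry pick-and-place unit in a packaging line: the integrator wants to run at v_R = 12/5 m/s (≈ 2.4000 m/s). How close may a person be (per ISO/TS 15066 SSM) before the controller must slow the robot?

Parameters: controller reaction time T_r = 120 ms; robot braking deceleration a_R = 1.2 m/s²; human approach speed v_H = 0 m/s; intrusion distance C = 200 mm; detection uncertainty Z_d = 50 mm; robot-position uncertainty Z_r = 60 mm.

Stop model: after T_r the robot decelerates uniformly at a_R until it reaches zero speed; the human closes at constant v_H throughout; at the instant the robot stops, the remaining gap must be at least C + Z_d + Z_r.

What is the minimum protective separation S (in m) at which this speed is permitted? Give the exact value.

S_min = 1499/500 m = 2.9980 m

braking lasts T_s = (12/5)/(6/5) = 2.0000 s
robot in T_r: 2.4000·0.1200 = 0.2880 m
braking distance = 2.4000²/(2·1.2000) = 2.4000 m
human closes 0.0000·2.1200 = 0.0000 m
margins: 0.2000+0.0500+0.0600 = 0.3100 m
S_min ≈ 0.2880+2.4000+0.0000+0.3100  ⇒  S_min = 1499/500 m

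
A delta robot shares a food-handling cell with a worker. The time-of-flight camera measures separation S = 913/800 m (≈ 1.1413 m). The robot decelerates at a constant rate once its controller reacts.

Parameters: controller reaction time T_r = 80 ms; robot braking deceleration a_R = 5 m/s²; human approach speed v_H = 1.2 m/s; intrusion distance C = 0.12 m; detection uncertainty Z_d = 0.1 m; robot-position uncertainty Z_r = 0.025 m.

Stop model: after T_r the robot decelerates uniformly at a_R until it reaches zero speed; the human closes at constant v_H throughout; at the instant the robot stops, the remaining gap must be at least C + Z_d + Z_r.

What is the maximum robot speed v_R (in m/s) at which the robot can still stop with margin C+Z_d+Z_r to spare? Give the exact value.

v_R_max = 33/20 m/s = 1.6500 m/s

at the boundary: (1/10)·v² + (8/25)·v + (-3201/4000) = 0
  disc = (8/25)² − 4·(1/10)·(-3201/4000) = 169/400 ; √disc = 13/20
  v_R = (−(8/25) + 13/20) / (2·(1/10)) = 33/20 m/s
check:
stop time T_s = (33/20)/5 = 0.3300 s
reaction-phase robot travel = 1.6500·0.0800 = 0.1320 m
braking distance = 1.6500²/(2·5.0000) = 0.2722 m
human over T_r+T_s: 1.2000·(0.0800+0.3300) = 0.4920 m
residual clearance needed = 0.1200+0.1000+0.0250 = 0.2450 m
sum ≈ 0.1320+0.2722+0.4920+0.2450 ≈ 1.1413 m = S ✓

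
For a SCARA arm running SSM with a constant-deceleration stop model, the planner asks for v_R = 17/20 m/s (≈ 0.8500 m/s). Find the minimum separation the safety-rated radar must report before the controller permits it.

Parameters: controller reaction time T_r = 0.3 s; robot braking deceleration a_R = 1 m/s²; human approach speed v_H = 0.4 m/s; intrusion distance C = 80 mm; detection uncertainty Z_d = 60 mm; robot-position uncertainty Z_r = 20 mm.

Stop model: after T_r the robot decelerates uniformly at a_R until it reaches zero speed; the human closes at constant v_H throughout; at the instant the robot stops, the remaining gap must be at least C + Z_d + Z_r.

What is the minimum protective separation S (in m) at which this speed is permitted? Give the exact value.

S_min = 989/800 m = 1.2363 m

T_s = v_R/a_R = (17/20)/1 = 0.8500 s
reaction-phase robot travel = 0.8500·0.3000 = 0.2550 m
robot under decel: 0.8500²/(2·1.0000) = 0.3613 m
human over T_r+T_s: 0.4000·(0.3000+0.8500) = 0.4600 m
margins: 0.0800+0.0600+0.0200 = 0.1600 m
S_min ≈ 0.2550+0.3613+0.4600+0.1600  ⇒  S_min = 989/800 m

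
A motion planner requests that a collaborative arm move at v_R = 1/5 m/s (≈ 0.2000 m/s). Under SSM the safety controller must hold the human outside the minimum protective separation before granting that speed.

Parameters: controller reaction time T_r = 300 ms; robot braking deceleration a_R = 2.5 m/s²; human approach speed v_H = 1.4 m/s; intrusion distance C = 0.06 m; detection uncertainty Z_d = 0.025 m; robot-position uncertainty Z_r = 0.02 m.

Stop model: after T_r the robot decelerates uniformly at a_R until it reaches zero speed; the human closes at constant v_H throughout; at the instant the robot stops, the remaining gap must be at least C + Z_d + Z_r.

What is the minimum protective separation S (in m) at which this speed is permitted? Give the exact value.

S_min = 141/200 m = 0.7050 m

braking lasts T_s = (1/5)/(5/2) = 0.0800 s
robot covers v_R·T_r = 0.2000·0.3000 = 0.0600 m before braking
robot under decel: 0.2000²/(2·2.5000) = 0.0080 m
person approaches 1.4000·(0.3000+0.0800) = 0.5320 m
residual clearance needed = 0.0600+0.0250+0.0200 = 0.1050 m
S_min ≈ 0.0600+0.0080+0.5320+0.1050  ⇒  S_min = 141/200 m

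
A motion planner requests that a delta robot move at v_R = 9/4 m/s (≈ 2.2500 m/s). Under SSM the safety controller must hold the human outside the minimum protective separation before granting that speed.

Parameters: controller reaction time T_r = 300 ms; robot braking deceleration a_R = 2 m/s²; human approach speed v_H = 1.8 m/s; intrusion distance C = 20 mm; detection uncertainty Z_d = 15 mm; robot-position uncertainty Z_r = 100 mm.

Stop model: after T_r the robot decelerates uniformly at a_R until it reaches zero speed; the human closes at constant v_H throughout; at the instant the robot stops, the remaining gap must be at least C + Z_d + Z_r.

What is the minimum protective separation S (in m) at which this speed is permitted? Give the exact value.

S_min = 297/64 m = 4.6406 m

stop time T_s = (9/4)/2 = 1.1250 s
reaction-phase robot travel = 2.2500·0.3000 = 0.6750 m
robot covers 2.2500·1.1250 − ½·2.0000·1.1250² = 1.2656 m while stopping
person approaches 1.8000·(0.3000+1.1250) = 2.5650 m
margins: 0.0200+0.0150+0.1000 = 0.1350 m
S_min ≈ 0.6750+1.2656+2.5650+0.1350  ⇒  S_min = 297/64 m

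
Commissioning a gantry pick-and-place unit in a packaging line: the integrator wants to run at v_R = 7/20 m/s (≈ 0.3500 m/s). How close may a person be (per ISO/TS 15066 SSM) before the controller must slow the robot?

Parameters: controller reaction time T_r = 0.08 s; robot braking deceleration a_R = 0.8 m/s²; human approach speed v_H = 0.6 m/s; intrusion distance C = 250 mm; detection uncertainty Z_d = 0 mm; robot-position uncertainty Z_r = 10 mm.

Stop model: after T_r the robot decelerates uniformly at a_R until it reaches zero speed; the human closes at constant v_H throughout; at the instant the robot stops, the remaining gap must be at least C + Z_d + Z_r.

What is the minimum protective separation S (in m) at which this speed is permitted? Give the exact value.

S_min = 10801/16000 m = 0.6751 m

stop time T_s = (7/20)/(4/5) = 0.4375 s
reaction-phase robot travel = 0.3500·0.0800 = 0.0280 m
braking distance = 0.3500²/(2·0.8000) = 0.0766 m
human over T_r+T_s: 0.6000·(0.0800+0.4375) = 0.3105 m
C+Z_d+Z_r = 0.2500+0.0000+0.0100 = 0.2600 m
S_min ≈ 0.0280+0.0766+0.3105+0.2600  ⇒  S_min = 10801/16000 m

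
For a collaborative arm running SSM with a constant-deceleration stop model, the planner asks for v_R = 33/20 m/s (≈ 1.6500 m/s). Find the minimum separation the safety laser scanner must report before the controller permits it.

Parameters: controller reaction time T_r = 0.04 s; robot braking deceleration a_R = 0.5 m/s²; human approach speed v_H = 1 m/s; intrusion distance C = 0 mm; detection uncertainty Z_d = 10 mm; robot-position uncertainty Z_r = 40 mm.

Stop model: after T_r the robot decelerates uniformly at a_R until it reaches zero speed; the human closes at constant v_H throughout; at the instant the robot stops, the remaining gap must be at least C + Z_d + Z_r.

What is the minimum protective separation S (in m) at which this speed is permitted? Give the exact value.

T_s = v_R/a_R = (33/20)/(1/2) = 3.3000 s
robot in T_r: 1.6500·0.0400 = 0.0660 m
robot covers 1.6500·3.3000 − ½·0.5000·3.3000² = 2.7225 m while stopping
human closes 1.0000·3.3400 = 3.3400 m
margins: 0.0000+0.0100+0.0400 = 0.0500 m
S_min ≈ 0.0660+2.7225+3.3400+0.0500  ⇒  S_min = 12357/2000 m

S_min = 12357/2000 m = 6.1785 m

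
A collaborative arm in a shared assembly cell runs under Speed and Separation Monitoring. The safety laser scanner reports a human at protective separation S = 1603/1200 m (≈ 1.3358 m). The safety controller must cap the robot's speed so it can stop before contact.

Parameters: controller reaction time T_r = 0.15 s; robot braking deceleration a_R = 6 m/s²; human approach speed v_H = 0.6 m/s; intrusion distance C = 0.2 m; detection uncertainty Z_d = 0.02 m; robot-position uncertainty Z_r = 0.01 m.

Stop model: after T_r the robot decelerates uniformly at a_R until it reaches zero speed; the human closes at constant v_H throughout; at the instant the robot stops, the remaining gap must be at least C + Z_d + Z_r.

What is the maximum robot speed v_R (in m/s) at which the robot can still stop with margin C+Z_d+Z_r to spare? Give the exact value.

v_R_max = 23/10 m/s = 2.3000 m/s

collect terms ⇒ (1/12)·v_R² + (1/4)·v_R + (-1219/1200) = 0
  disc = (1/4)² − 4·(1/12)·(-1219/1200) = 361/900 ; √disc = 19/30
  v_R = (−(1/4) + 19/30) / (2·(1/12)) = 23/10 m/s
check:
braking lasts T_s = (23/10)/6 = 0.3833 s
reaction-phase robot travel = 2.3000·0.1500 = 0.3450 m
braking distance = 2.3000²/(2·6.0000) = 0.4408 m
human closes 0.6000·0.5333 = 0.3200 m
C+Z_d+Z_r = 0.2000+0.0200+0.0100 = 0.2300 m
sum ≈ 0.3450+0.4408+0.3200+0.2300 ≈ 1.3358 m = S ✓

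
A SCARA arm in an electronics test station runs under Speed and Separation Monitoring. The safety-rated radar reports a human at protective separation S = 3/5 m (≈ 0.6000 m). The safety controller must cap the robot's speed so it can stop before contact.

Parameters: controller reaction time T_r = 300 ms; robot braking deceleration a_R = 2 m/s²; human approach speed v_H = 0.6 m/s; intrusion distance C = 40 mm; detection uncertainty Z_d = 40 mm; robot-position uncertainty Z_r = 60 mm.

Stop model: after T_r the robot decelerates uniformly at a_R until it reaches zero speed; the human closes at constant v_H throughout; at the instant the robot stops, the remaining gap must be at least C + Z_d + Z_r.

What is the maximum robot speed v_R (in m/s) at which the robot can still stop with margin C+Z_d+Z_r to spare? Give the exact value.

at the boundary: (1/4)·v² + (3/5)·v + (-7/25) = 0
  disc = (3/5)² − 4·(1/4)·(-7/25) = 16/25 ; √disc = 4/5
  v_R = (−(3/5) + 4/5) / (2·(1/4)) = 2/5 m/s
check:
stop time T_s = (2/5)/2 = 0.2000 s
robot covers v_R·T_r = 0.4000·0.3000 = 0.1200 m before braking
braking distance = 0.4000²/(2·2.0000) = 0.0400 m
person approaches 0.6000·(0.3000+0.2000) = 0.3000 m
residual clearance needed = 0.0400+0.0400+0.0600 = 0.1400 m
sum ≈ 0.1200+0.0400+0.3000+0.1400 ≈ 0.6000 m = S ✓

v_R_max = 2/5 m/s = 0.4000 m/s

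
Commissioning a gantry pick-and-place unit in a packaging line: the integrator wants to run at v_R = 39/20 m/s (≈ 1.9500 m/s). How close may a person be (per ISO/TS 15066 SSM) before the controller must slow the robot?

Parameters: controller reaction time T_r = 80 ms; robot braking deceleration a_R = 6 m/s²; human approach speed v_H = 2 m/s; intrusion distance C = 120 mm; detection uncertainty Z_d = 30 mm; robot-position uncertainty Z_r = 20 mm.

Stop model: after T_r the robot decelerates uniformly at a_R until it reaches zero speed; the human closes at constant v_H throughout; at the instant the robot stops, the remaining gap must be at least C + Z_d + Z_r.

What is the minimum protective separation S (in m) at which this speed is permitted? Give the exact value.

S_min = 11623/8000 m = 1.4529 m

T_s = v_R/a_R = (39/20)/6 = 0.3250 s
robot covers v_R·T_r = 1.9500·0.0800 = 0.1560 m before braking
robot under decel: 1.9500²/(2·6.0000) = 0.3169 m
human closes 2.0000·0.4050 = 0.8100 m
margins: 0.1200+0.0300+0.0200 = 0.1700 m
S_min ≈ 0.1560+0.3169+0.8100+0.1700  ⇒  S_min = 11623/8000 m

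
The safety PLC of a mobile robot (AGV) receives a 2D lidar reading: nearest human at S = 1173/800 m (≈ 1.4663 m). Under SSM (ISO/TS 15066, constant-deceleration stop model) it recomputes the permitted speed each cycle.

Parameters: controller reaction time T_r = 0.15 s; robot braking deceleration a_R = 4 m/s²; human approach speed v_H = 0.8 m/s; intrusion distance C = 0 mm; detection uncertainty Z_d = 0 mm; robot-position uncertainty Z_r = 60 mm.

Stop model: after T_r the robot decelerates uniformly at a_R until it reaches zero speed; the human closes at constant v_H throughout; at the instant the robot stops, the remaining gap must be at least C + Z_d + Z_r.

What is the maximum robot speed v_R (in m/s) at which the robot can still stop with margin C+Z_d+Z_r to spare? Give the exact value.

v_R_max = 21/10 m/s = 2.1000 m/s

at the boundary: (1/8)·v² + (7/20)·v + (-1029/800) = 0
  disc = (7/20)² − 4·(1/8)·(-1029/800) = 49/64 ; √disc = 7/8
  v_R = (−(7/20) + 7/8) / (2·(1/8)) = 21/10 m/s
check:
T_s = v_R/a_R = (21/10)/4 = 0.5250 s
robot covers v_R·T_r = 2.1000·0.1500 = 0.3150 m before braking
robot under decel: 2.1000²/(2·4.0000) = 0.5513 m
person approaches 0.8000·(0.1500+0.5250) = 0.5400 m
margins: 0.0000+0.0000+0.0600 = 0.0600 m
sum ≈ 0.3150+0.5513+0.5400+0.0600 ≈ 1.4663 m = S ✓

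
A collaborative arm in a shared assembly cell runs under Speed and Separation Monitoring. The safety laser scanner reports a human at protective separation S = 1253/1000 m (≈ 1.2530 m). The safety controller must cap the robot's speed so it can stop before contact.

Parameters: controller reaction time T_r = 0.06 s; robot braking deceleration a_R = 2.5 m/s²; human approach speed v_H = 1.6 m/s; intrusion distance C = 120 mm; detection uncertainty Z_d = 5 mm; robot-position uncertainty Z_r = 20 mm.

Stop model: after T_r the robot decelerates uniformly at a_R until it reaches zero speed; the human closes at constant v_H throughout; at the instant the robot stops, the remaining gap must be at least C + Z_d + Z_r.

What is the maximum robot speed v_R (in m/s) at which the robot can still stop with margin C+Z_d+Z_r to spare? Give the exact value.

v_R_max = 11/10 m/s = 1.1000 m/s

collect terms ⇒ (1/5)·v_R² + (7/10)·v_R + (-253/250) = 0
  disc = (7/10)² − 4·(1/5)·(-253/250) = 3249/2500 ; √disc = 57/50
  v_R = (−(7/10) + 57/50) / (2·(1/5)) = 11/10 m/s
check:
braking lasts T_s = (11/10)/(5/2) = 0.4400 s
robot in T_r: 1.1000·0.0600 = 0.0660 m
braking distance = 1.1000²/(2·2.5000) = 0.2420 m
human over T_r+T_s: 1.6000·(0.0600+0.4400) = 0.8000 m
C+Z_d+Z_r = 0.1200+0.0050+0.0200 = 0.1450 m
sum ≈ 0.0660+0.2420+0.8000+0.1450 ≈ 1.2530 m = S ✓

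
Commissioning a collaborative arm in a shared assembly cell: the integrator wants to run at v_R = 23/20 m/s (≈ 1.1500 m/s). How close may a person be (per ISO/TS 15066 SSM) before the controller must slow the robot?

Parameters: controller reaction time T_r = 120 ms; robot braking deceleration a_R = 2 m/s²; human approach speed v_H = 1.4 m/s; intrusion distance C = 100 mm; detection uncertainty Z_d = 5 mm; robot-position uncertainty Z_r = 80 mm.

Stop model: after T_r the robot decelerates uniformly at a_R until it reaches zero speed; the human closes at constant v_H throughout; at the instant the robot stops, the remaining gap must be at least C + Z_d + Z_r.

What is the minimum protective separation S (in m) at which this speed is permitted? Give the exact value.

stop time T_s = (23/20)/2 = 0.5750 s
robot in T_r: 1.1500·0.1200 = 0.1380 m
braking distance = 1.1500²/(2·2.0000) = 0.3306 m
person approaches 1.4000·(0.1200+0.5750) = 0.9730 m
residual clearance needed = 0.1000+0.0050+0.0800 = 0.1850 m
S_min ≈ 0.1380+0.3306+0.9730+0.1850  ⇒  S_min = 13013/8000 m

S_min = 13013/8000 m = 1.6266 m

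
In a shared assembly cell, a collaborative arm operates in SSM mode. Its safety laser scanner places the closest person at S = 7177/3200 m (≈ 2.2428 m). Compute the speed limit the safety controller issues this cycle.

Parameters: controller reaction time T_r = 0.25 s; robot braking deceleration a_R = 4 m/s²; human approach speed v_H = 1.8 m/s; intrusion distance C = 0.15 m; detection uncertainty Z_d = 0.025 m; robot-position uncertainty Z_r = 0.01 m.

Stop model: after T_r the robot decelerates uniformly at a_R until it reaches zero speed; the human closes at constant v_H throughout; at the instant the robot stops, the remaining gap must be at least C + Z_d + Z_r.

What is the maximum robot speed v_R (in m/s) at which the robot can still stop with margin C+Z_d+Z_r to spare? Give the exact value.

v_R_max = 7/4 m/s = 1.7500 m/s

collect terms ⇒ (1/8)·v_R² + (7/10)·v_R + (-1029/640) = 0
  disc = (7/10)² − 4·(1/8)·(-1029/640) = 8281/6400 ; √disc = 91/80
  v_R = (−(7/10) + 91/80) / (2·(1/8)) = 7/4 m/s
check:
stop time T_s = (7/4)/4 = 0.4375 s
reaction-phase robot travel = 1.7500·0.2500 = 0.4375 m
braking distance = 1.7500²/(2·4.0000) = 0.3828 m
person approaches 1.8000·(0.2500+0.4375) = 1.2375 m
margins: 0.1500+0.0250+0.0100 = 0.1850 m
sum ≈ 0.4375+0.3828+1.2375+0.1850 ≈ 2.2428 m = S ✓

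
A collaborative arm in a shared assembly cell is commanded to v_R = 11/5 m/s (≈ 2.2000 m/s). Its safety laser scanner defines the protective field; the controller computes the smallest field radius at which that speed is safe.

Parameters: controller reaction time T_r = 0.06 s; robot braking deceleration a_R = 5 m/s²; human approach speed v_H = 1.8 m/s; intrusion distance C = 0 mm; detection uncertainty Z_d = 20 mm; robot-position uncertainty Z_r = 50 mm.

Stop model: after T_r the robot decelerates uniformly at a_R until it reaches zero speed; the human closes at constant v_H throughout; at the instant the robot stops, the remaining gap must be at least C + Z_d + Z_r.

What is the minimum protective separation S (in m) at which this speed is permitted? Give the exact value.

S_min = 793/500 m = 1.5860 m

stop time T_s = (11/5)/5 = 0.4400 s
robot covers v_R·T_r = 2.2000·0.0600 = 0.1320 m before braking
robot under decel: 2.2000²/(2·5.0000) = 0.4840 m
human over T_r+T_s: 1.8000·(0.0600+0.4400) = 0.9000 m
margins: 0.0000+0.0200+0.0500 = 0.0700 m
S_min ≈ 0.1320+0.4840+0.9000+0.0700  ⇒  S_min = 793/500 m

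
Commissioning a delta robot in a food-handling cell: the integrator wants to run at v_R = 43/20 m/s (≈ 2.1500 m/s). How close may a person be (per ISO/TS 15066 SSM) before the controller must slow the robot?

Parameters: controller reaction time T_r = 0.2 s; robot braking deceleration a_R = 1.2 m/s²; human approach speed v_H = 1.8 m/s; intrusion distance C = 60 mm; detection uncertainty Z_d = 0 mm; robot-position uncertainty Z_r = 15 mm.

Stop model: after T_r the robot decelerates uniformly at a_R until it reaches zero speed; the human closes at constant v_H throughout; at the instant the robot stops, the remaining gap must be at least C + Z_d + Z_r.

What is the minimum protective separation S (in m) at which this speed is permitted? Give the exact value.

stop time T_s = (43/20)/(6/5) = 1.7917 s
reaction-phase robot travel = 2.1500·0.2000 = 0.4300 m
robot covers 2.1500·1.7917 − ½·1.2000·1.7917² = 1.9260 m while stopping
person approaches 1.8000·(0.2000+1.7917) = 3.5850 m
residual clearance needed = 0.0600+0.0000+0.0150 = 0.0750 m
S_min ≈ 0.4300+1.9260+3.5850+0.0750  ⇒  S_min = 28877/4800 m

S_min = 28877/4800 m = 6.0160 m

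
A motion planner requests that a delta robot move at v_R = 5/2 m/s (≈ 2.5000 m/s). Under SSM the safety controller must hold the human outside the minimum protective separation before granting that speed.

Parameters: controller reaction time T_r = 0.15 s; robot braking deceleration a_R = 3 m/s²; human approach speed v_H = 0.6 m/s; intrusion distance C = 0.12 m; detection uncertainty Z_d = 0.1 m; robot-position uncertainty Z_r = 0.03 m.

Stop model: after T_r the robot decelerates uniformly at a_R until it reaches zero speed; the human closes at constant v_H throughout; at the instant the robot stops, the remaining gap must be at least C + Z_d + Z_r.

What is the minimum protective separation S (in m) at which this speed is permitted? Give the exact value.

S_min = 677/300 m = 2.2567 m

stop time T_s = (5/2)/3 = 0.8333 s
robot in T_r: 2.5000·0.1500 = 0.3750 m
robot covers 2.5000·0.8333 − ½·3.0000·0.8333² = 1.0417 m while stopping
person approaches 0.6000·(0.1500+0.8333) = 0.5900 m
C+Z_d+Z_r = 0.1200+0.1000+0.0300 = 0.2500 m
S_min ≈ 0.3750+1.0417+0.5900+0.2500  ⇒  S_min = 677/300 m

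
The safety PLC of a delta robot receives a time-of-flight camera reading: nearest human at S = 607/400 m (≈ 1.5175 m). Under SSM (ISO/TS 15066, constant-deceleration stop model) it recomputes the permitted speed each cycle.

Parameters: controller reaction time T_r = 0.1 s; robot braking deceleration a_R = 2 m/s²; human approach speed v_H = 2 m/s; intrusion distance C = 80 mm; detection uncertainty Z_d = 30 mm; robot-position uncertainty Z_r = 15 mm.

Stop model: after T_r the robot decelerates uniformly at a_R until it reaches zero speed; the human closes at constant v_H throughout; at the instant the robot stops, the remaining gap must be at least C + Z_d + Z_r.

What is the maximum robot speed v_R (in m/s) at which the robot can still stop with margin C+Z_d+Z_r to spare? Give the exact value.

collect terms ⇒ (1/4)·v_R² + (11/10)·v_R + (-477/400) = 0
  disc = (11/10)² − 4·(1/4)·(-477/400) = 961/400 ; √disc = 31/20
  v_R = (−(11/10) + 31/20) / (2·(1/4)) = 9/10 m/s
check:
T_s = v_R/a_R = (9/10)/2 = 0.4500 s
robot covers v_R·T_r = 0.9000·0.1000 = 0.0900 m before braking
braking distance = 0.9000²/(2·2.0000) = 0.2025 m
person approaches 2.0000·(0.1000+0.4500) = 1.1000 m
margins: 0.0800+0.0300+0.0150 = 0.1250 m
sum ≈ 0.0900+0.2025+1.1000+0.1250 ≈ 1.5175 m = S ✓

v_R_max = 9/10 m/s = 0.9000 m/s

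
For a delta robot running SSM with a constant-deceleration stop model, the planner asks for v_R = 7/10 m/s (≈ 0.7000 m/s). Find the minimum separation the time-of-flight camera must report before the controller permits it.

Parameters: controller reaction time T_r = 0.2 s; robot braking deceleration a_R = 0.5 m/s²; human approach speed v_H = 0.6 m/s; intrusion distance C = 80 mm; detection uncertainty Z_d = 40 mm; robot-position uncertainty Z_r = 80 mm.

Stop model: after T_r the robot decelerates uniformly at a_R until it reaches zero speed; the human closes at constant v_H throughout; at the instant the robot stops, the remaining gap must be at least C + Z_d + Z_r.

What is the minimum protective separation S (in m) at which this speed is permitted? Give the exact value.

T_s = v_R/a_R = (7/10)/(1/2) = 1.4000 s
robot covers v_R·T_r = 0.7000·0.2000 = 0.1400 m before braking
robot covers 0.7000·1.4000 − ½·0.5000·1.4000² = 0.4900 m while stopping
human over T_r+T_s: 0.6000·(0.2000+1.4000) = 0.9600 m
residual clearance needed = 0.0800+0.0400+0.0800 = 0.2000 m
S_min ≈ 0.1400+0.4900+0.9600+0.2000  ⇒  S_min = 179/100 m

S_min = 179/100 m = 1.7900 m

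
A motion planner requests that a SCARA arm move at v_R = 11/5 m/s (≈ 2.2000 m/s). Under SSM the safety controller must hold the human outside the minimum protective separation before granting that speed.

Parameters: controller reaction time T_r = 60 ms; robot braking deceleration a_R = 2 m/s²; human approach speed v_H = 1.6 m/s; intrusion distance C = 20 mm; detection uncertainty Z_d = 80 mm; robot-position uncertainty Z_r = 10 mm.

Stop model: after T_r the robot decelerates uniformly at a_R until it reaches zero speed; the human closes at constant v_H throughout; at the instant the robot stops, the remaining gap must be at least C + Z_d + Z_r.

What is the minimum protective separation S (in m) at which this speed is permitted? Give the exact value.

S_min = 827/250 m = 3.3080 m

stop time T_s = (11/5)/2 = 1.1000 s
robot covers v_R·T_r = 2.2000·0.0600 = 0.1320 m before braking
robot under decel: 2.2000²/(2·2.0000) = 1.2100 m
person approaches 1.6000·(0.0600+1.1000) = 1.8560 m
residual clearance needed = 0.0200+0.0800+0.0100 = 0.1100 m
S_min ≈ 0.1320+1.2100+1.8560+0.1100  ⇒  S_min = 827/250 m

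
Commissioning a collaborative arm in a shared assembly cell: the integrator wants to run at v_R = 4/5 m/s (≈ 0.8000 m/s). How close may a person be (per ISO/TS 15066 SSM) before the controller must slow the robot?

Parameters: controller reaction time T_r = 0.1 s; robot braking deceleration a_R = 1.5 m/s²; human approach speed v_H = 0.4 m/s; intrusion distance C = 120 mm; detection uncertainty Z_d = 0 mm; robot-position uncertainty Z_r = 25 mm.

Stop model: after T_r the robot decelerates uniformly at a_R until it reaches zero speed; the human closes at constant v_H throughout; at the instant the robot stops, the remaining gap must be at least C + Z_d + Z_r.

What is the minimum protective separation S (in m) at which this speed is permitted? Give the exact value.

T_s = v_R/a_R = (4/5)/(3/2) = 0.5333 s
reaction-phase robot travel = 0.8000·0.1000 = 0.0800 m
robot under decel: 0.8000²/(2·1.5000) = 0.2133 m
person approaches 0.4000·(0.1000+0.5333) = 0.2533 m
C+Z_d+Z_r = 0.1200+0.0000+0.0250 = 0.1450 m
S_min ≈ 0.0800+0.2133+0.2533+0.1450  ⇒  S_min = 83/120 m

S_min = 83/120 m = 0.6917 m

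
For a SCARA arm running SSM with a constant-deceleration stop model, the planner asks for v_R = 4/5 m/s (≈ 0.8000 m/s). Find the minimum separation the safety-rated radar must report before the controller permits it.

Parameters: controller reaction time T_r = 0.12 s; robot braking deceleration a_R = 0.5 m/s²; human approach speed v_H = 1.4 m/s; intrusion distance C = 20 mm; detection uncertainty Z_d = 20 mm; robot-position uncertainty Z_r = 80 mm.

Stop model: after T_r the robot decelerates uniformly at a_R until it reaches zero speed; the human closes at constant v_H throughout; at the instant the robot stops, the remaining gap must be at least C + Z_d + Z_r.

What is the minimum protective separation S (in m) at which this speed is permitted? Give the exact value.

braking lasts T_s = (4/5)/(1/2) = 1.6000 s
reaction-phase robot travel = 0.8000·0.1200 = 0.0960 m
braking distance = 0.8000²/(2·0.5000) = 0.6400 m
person approaches 1.4000·(0.1200+1.6000) = 2.4080 m
margins: 0.0200+0.0200+0.0800 = 0.1200 m
S_min ≈ 0.0960+0.6400+2.4080+0.1200  ⇒  S_min = 408/125 m

S_min = 408/125 m = 3.2640 m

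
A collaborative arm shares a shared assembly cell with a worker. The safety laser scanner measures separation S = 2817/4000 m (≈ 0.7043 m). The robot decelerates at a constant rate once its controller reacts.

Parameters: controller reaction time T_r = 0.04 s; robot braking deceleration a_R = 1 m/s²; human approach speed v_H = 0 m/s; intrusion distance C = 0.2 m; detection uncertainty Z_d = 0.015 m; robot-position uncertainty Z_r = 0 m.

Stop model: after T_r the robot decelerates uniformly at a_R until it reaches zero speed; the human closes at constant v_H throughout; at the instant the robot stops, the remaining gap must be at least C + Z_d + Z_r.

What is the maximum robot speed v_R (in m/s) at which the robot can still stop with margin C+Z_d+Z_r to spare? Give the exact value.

v_R_max = 19/20 m/s = 0.9500 m/s

collect terms ⇒ (1/2)·v_R² + (1/25)·v_R + (-1957/4000) = 0
  disc = (1/25)² − 4·(1/2)·(-1957/4000) = 9801/10000 ; √disc = 99/100
  v_R = (−(1/25) + 99/100) / (2·(1/2)) = 19/20 m/s
check:
T_s = v_R/a_R = (19/20)/1 = 0.9500 s
robot in T_r: 0.9500·0.0400 = 0.0380 m
robot covers 0.9500·0.9500 − ½·1.0000·0.9500² = 0.4512 m while stopping
human closes 0.0000·0.9900 = 0.0000 m
C+Z_d+Z_r = 0.2000+0.0150+0.0000 = 0.2150 m
sum ≈ 0.0380+0.4512+0.0000+0.2150 ≈ 0.7043 m = S ✓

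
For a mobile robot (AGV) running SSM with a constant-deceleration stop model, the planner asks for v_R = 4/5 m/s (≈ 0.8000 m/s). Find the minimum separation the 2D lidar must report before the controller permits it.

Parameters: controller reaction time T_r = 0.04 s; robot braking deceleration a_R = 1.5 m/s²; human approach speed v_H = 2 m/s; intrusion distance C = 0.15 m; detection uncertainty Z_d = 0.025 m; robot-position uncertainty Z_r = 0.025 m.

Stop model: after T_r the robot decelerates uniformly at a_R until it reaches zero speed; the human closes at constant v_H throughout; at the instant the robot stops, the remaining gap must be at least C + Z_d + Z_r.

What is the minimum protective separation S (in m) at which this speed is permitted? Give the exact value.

stop time T_s = (4/5)/(3/2) = 0.5333 s
robot in T_r: 0.8000·0.0400 = 0.0320 m
robot under decel: 0.8000²/(2·1.5000) = 0.2133 m
human closes 2.0000·0.5733 = 1.1467 m
residual clearance needed = 0.1500+0.0250+0.0250 = 0.2000 m
S_min ≈ 0.0320+0.2133+1.1467+0.2000  ⇒  S_min = 199/125 m

S_min = 199/125 m = 1.5920 m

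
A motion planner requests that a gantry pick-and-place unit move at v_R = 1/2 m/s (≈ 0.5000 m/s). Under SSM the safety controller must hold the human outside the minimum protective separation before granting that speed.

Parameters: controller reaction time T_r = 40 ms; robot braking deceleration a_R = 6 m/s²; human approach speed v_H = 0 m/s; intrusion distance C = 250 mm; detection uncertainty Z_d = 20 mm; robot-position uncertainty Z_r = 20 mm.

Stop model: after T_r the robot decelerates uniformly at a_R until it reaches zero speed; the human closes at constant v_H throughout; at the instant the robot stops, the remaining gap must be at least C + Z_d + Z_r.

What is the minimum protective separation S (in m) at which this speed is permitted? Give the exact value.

braking lasts T_s = (1/2)/6 = 0.0833 s
robot in T_r: 0.5000·0.0400 = 0.0200 m
robot covers 0.5000·0.0833 − ½·6.0000·0.0833² = 0.0208 m while stopping
person approaches 0.0000·(0.0400+0.0833) = 0.0000 m
margins: 0.2500+0.0200+0.0200 = 0.2900 m
S_min ≈ 0.0200+0.0208+0.0000+0.2900  ⇒  S_min = 397/1200 m

S_min = 397/1200 m = 0.3308 m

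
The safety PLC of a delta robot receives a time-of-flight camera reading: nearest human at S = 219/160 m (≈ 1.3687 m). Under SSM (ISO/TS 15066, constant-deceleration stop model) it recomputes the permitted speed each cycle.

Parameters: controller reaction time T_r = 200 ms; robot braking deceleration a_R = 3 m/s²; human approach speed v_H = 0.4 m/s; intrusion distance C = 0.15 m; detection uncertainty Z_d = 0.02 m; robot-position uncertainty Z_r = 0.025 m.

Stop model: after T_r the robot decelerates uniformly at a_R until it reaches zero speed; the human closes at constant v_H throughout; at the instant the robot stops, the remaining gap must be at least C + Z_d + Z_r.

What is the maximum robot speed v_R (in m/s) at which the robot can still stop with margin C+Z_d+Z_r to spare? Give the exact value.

v_R_max = 7/4 m/s = 1.7500 m/s

at the boundary: (1/6)·v² + (1/3)·v + (-35/32) = 0
  disc = (1/3)² − 4·(1/6)·(-35/32) = 121/144 ; √disc = 11/12
  v_R = (−(1/3) + 11/12) / (2·(1/6)) = 7/4 m/s
check:
T_s = v_R/a_R = (7/4)/3 = 0.5833 s
robot in T_r: 1.7500·0.2000 = 0.3500 m
braking distance = 1.7500²/(2·3.0000) = 0.5104 m
human over T_r+T_s: 0.4000·(0.2000+0.5833) = 0.3133 m
margins: 0.1500+0.0200+0.0250 = 0.1950 m
sum ≈ 0.3500+0.5104+0.3133+0.1950 ≈ 1.3687 m = S ✓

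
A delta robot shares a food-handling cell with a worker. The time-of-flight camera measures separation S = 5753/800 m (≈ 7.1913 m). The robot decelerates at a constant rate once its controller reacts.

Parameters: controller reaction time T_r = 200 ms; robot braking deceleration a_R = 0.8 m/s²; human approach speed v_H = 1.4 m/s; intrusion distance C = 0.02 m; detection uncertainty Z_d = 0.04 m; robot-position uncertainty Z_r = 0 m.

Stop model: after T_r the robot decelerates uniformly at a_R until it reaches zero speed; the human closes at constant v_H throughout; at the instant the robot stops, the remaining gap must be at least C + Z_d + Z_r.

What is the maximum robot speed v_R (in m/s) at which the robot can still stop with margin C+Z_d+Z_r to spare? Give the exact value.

v_R_max = 21/10 m/s = 2.1000 m/s

quadratic (5/8)·v² + (39/20)·v + (-5481/800) = 0
  disc = (39/20)² − 4·(5/8)·(-5481/800) = 33489/1600 ; √disc = 183/40
  v_R = (−(39/20) + 183/40) / (2·(5/8)) = 21/10 m/s
check:
braking lasts T_s = (21/10)/(4/5) = 2.6250 s
robot covers v_R·T_r = 2.1000·0.2000 = 0.4200 m before braking
robot under decel: 2.1000²/(2·0.8000) = 2.7563 m
human closes 1.4000·2.8250 = 3.9550 m
C+Z_d+Z_r = 0.0200+0.0400+0.0000 = 0.0600 m
sum ≈ 0.4200+2.7563+3.9550+0.0600 ≈ 7.1913 m = S ✓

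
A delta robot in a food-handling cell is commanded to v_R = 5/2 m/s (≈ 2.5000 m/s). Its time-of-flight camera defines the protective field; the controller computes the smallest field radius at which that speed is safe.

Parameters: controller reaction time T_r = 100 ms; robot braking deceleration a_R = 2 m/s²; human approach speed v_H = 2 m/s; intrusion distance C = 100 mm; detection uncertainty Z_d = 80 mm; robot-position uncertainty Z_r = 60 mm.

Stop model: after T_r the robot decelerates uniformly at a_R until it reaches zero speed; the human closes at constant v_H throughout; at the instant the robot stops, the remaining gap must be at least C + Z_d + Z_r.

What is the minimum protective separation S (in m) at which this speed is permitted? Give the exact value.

T_s = v_R/a_R = (5/2)/2 = 1.2500 s
robot covers v_R·T_r = 2.5000·0.1000 = 0.2500 m before braking
braking distance = 2.5000²/(2·2.0000) = 1.5625 m
human over T_r+T_s: 2.0000·(0.1000+1.2500) = 2.7000 m
residual clearance needed = 0.1000+0.0800+0.0600 = 0.2400 m
S_min ≈ 0.2500+1.5625+2.7000+0.2400  ⇒  S_min = 1901/400 m

S_min = 1901/400 m = 4.7525 m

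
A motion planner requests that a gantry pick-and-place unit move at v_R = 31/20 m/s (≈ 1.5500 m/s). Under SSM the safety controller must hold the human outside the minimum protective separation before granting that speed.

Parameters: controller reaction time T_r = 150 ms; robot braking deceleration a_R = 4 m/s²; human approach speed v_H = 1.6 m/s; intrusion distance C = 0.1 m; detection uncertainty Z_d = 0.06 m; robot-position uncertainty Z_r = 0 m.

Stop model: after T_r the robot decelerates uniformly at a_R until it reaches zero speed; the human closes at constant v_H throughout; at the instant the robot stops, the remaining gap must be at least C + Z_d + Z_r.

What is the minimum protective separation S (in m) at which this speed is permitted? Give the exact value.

S_min = 4969/3200 m = 1.5528 m

stop time T_s = (31/20)/4 = 0.3875 s
robot in T_r: 1.5500·0.1500 = 0.2325 m
robot under decel: 1.5500²/(2·4.0000) = 0.3003 m
human over T_r+T_s: 1.6000·(0.1500+0.3875) = 0.8600 m
residual clearance needed = 0.1000+0.0600+0.0000 = 0.1600 m
S_min ≈ 0.2325+0.3003+0.8600+0.1600  ⇒  S_min = 4969/3200 m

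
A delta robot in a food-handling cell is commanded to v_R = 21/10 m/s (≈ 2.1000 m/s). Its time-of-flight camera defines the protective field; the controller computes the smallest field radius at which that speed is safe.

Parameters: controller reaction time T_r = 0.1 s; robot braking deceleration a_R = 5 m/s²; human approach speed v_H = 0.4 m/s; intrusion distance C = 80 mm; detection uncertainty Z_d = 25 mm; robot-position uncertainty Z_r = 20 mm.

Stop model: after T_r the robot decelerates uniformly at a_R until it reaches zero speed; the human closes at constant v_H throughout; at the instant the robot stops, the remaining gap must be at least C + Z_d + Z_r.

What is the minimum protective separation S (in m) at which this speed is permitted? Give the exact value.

braking lasts T_s = (21/10)/5 = 0.4200 s
robot in T_r: 2.1000·0.1000 = 0.2100 m
robot under decel: 2.1000²/(2·5.0000) = 0.4410 m
human closes 0.4000·0.5200 = 0.2080 m
residual clearance needed = 0.0800+0.0250+0.0200 = 0.1250 m
S_min ≈ 0.2100+0.4410+0.2080+0.1250  ⇒  S_min = 123/125 m

S_min = 123/125 m = 0.9840 m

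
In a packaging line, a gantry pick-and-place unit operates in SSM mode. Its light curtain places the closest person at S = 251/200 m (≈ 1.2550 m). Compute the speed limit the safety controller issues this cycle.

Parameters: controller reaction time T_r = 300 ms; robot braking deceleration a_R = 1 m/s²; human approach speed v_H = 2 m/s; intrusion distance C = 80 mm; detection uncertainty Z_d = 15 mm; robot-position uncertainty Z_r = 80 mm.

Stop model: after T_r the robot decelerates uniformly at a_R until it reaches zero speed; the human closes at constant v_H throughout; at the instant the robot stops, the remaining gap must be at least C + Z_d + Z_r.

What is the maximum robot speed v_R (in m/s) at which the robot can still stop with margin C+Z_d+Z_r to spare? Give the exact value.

quadratic (1/2)·v² + (23/10)·v + (-12/25) = 0
  disc = (23/10)² − 4·(1/2)·(-12/25) = 25/4 ; √disc = 5/2
  v_R = (−(23/10) + 5/2) / (2·(1/2)) = 1/5 m/s
check:
stop time T_s = (1/5)/1 = 0.2000 s
reaction-phase robot travel = 0.2000·0.3000 = 0.0600 m
robot covers 0.2000·0.2000 − ½·1.0000·0.2000² = 0.0200 m while stopping
person approaches 2.0000·(0.3000+0.2000) = 1.0000 m
margins: 0.0800+0.0150+0.0800 = 0.1750 m
sum ≈ 0.0600+0.0200+1.0000+0.1750 ≈ 1.2550 m = S ✓

v_R_max = 1/5 m/s = 0.2000 m/s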